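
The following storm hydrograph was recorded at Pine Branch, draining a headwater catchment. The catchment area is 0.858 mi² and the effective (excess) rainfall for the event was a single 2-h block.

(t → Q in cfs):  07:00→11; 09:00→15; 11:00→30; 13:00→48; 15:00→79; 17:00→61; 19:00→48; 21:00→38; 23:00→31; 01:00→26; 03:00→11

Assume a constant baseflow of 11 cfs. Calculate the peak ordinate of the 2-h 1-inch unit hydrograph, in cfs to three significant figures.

Direct runoff: 0.0, 4.0, 19.0, 37.0, 68.0, 50.0, 37.0, 27.0, 20.0, 15.0, 0.0 cfs; ΣQ_DR = 277.0 cfs, peak = 68.0 cfs.
Runoff depth d = ΣQ_DR·Δt / A = 277.0 × 7200 / (0.858 mi²) = 1.001 in.
The 1-inch UH is the DRH scaled by (1 in)/d, so U_p = 68.0 × 1/1.001 = 68.0 cfs.

U_p ≈ 68.0 cfs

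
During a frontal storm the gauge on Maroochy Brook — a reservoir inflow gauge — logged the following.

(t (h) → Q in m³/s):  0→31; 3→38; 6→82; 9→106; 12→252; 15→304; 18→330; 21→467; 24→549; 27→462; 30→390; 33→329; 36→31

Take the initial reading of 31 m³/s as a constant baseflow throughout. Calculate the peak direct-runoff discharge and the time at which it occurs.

Subtracting baseflow gives direct-runoff ordinates: 0.0, 7.0, 51.0, 75.0, 221.0, 273.0, 299.0, 436.0, 518.0, 431.0, 359.0, 298.0, 0.0 m³/s.
The maximum is 518.0 m³/s, occurring at the reading for t = 24 h.

Q_p = 518.0 m³/s at t = 24 h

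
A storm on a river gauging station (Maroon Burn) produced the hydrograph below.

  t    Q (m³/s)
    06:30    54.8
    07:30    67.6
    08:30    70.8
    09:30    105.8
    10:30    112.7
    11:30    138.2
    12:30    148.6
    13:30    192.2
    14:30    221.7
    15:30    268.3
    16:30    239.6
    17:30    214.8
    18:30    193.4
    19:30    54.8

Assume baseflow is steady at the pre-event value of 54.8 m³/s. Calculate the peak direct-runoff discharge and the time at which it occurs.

Q_p = 213.5 m³/s at t = 15:30

Subtracting baseflow gives direct-runoff ordinates: 0.0, 12.8, 16.0, 51.0, 57.9, 83.4, 93.8, 137.4, 166.9, 213.5, 184.8, 160.0, 138.6, 0.0 m³/s.
The maximum is 213.5 m³/s, occurring at the reading for t = 15:30.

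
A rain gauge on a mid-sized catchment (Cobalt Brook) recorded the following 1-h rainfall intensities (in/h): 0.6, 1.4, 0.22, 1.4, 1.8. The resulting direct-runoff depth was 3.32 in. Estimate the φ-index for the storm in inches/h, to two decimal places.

φ ≈ 0.47 in/h

Only the 4 blocks with intensity above φ contribute runoff: 0.6, 1.4, 1.4, 1.8 in/h.
Σ(I−φ)·Δt = d  ⇒  (0.6+1.4+1.4+1.8 − 4φ)·1 = 3.32
φ = (5.200 − 3.32/1) / 4 = 0.47 in/h.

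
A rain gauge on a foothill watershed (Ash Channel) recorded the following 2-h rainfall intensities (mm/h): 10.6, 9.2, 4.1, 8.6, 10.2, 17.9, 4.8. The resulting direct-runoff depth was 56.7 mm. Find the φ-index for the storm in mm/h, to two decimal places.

φ ≈ 5.63 mm/h

Only the 5 blocks with intensity above φ contribute runoff: 10.6, 9.2, 8.6, 10.2, 17.9 mm/h.
Σ(I−φ)·Δt = d  ⇒  (10.6+9.2+8.6+10.2+17.9 − 5φ)·2 = 56.7
φ = (56.50 − 56.7/2) / 5 = 5.63 mm/h.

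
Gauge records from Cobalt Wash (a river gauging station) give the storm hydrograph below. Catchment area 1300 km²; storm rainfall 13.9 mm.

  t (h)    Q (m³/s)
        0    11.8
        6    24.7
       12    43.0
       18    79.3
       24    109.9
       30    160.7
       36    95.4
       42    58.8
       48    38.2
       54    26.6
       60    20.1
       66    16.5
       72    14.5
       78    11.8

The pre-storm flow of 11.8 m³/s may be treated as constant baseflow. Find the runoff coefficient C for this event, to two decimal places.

C ≈ 0.65

ΣQ_DR = 546.1 m³/s; V = ΣQ_DR·Δt = 1.180 × 10^7 m³.
Runoff depth d = V / A = 9.074 mm.
C = d / P = 9.074 / 13.9 = 0.65.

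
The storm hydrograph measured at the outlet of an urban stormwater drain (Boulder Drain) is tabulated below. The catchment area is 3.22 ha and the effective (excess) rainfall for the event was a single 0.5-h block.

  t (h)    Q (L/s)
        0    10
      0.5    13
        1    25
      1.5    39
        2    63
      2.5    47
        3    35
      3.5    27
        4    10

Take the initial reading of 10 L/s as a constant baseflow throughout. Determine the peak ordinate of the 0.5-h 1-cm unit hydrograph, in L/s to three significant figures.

U_p ≈ 53.0 L/s

Direct runoff: 0.0, 3.0, 15.0, 29.0, 53.0, 37.0, 25.0, 17.0, 0.0 L/s; ΣQ_DR = 179.0 L/s, peak = 53.0 L/s.
Runoff depth d = ΣQ_DR·Δt / A = 179.0 × 1800 / (3.22 ha) = 10.01 mm.
The 1-cm UH is the DRH scaled by (10 mm)/d, so U_p = 53.0 × 10/10.01 = 53.0 L/s.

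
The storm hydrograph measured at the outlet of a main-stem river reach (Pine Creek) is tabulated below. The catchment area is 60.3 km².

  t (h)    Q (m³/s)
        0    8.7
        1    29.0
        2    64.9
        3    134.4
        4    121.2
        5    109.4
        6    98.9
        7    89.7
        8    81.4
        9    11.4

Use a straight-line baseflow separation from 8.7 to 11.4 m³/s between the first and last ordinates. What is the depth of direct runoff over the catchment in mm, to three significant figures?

d ≈ 38.7 mm

Direct runoff: 0.00, 20.00, 55.60, 124.80, 111.30, 99.20, 88.40, 78.90, 70.30, 0.00 m³/s; ΣQ_DR = 648.5 m³/s.
V = ΣQ_DR · Δt = 648.5 × 3600 s = 2.335 × 10^6 m³.
Over A = 60.3 km², depth = V / A = 38.7 mm.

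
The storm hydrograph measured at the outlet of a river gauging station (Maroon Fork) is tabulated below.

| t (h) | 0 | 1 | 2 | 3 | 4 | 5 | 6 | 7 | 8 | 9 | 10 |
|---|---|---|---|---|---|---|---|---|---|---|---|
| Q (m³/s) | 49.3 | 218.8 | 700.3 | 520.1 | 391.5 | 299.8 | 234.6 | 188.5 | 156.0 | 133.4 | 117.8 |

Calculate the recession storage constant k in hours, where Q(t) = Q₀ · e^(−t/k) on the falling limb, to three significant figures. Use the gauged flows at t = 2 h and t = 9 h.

k ≈ 4.22 h

On the falling limb, Q drops from 700.3 to 133.4 m³/s between t = 2 h and t = 9 h (Δt = 7 h).
k = −Δt / ln(Q₂/Q₁) = −7 / ln(133.4/700.3) = 4.22 h.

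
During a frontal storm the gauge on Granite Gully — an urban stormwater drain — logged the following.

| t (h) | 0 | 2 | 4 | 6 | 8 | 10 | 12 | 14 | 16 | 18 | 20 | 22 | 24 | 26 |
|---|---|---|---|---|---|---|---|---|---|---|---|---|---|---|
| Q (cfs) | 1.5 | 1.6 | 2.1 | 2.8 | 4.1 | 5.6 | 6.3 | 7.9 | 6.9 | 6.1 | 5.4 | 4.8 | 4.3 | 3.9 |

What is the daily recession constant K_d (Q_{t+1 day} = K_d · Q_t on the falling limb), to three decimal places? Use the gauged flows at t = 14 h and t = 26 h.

Between t = 14 h and t = 26 h the flow falls from 7.9 to 3.9 cfs over 6×2 h = 12 h.
Per-interval ratio K = (3.9/7.9)^(1/6) = 0.8890; K_d = K^(24/2) = 0.244.

K_d ≈ 0.244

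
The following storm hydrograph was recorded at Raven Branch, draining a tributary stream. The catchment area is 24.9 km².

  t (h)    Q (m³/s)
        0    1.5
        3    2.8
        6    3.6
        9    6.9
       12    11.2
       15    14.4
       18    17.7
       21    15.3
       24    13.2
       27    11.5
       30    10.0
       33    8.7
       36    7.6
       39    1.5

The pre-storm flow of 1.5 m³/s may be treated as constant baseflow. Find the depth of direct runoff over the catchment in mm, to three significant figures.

d ≈ 45.5 mm

Direct runoff: 0.0, 1.3, 2.1, 5.4, 9.7, 12.9, 16.2, 13.8, 11.7, 10.0, 8.5, 7.2, 6.1, 0.0 m³/s; ΣQ_DR = 104.9 m³/s.
V = ΣQ_DR · Δt = 104.9 × 10800 s = 1.133 × 10^6 m³.
Over A = 24.9 km², depth = V / A = 45.5 mm.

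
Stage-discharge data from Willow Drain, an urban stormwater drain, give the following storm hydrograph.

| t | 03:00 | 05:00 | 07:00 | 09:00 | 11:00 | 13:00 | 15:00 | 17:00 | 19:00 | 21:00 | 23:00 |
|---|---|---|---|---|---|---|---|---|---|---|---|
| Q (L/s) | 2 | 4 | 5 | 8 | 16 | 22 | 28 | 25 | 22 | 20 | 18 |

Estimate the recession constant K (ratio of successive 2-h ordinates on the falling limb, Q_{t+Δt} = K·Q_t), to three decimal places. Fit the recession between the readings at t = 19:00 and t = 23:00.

K ≈ 0.905

Using the recession-limb readings at t = 19:00 and t = 23:00: Q falls from 22 to 18 L/s over 2 intervals.
K = (Q₂/Q₁)^(1/2) = (18/22)^(1/2) = 0.905.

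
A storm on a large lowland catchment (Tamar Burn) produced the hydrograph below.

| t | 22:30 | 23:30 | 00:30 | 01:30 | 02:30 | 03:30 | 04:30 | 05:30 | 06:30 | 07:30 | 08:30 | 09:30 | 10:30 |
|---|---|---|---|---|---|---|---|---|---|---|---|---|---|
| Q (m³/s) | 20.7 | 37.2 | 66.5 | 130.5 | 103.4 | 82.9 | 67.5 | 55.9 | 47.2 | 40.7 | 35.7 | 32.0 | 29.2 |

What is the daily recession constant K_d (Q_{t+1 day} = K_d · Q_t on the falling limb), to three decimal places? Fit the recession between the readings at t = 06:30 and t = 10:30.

Between t = 06:30 and t = 10:30 the flow falls from 47.2 to 29.2 m³/s over 4×1 h = 4 h.
Per-interval ratio K = (29.2/47.2)^(1/4) = 0.8869; K_d = K^(24/1) = 0.056.

K_d ≈ 0.056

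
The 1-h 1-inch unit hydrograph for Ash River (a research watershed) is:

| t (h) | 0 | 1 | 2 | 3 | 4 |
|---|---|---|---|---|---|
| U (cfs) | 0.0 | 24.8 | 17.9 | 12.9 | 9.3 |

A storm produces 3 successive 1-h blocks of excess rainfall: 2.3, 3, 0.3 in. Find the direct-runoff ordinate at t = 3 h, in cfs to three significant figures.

By discrete convolution, Q_j = Σ (P_i / 1 in) · U_{j−i}.
At t = 3 h (j=3): Q = (2.3/1)·12.9 + (3/1)·17.9 + (0.3/1)·24.8 = 90.8 cfs.

Q ≈ 90.8 cfs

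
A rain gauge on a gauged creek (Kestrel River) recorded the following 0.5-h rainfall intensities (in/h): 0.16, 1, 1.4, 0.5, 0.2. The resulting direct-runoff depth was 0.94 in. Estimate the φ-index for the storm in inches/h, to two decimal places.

Only the 3 blocks with intensity above φ contribute runoff: 1, 1.4, 0.5 in/h.
Σ(I−φ)·Δt = d  ⇒  (1+1.4+0.5 − 3φ)·0.5 = 0.94
φ = (2.900 − 0.94/0.5) / 3 = 0.34 in/h.

φ ≈ 0.34 in/h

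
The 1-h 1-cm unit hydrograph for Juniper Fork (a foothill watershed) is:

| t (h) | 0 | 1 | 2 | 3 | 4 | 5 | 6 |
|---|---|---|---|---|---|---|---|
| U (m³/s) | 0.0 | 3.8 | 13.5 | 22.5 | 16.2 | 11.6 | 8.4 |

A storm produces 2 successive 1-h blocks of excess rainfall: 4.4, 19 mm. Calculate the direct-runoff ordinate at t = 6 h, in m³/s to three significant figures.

By discrete convolution, Q_j = Σ (P_i / 10 mm) · U_{j−i}.
At t = 6 h (j=6): Q = (4.4/10)·8.4 + (19/10)·11.6 = 25.7 m³/s.

Q ≈ 25.7 m³/s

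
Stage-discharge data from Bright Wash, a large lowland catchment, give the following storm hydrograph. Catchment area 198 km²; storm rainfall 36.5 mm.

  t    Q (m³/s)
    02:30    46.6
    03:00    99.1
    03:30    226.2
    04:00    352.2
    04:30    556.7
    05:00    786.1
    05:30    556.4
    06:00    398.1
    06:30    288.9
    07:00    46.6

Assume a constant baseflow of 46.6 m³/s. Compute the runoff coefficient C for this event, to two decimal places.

ΣQ_DR = 2891 m³/s; V = ΣQ_DR·Δt = 5.204 × 10^6 m³.
Runoff depth d = V / A = 26.28 mm.
C = d / P = 26.28 / 36.5 = 0.72.

C ≈ 0.72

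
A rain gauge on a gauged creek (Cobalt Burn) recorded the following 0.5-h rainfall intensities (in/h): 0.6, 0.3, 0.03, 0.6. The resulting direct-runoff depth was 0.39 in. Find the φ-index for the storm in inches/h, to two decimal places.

φ ≈ 0.24 in/h

Only the 3 blocks with intensity above φ contribute runoff: 0.6, 0.3, 0.6 in/h.
Σ(I−φ)·Δt = d  ⇒  (0.6+0.3+0.6 − 3φ)·0.5 = 0.39
φ = (1.500 − 0.39/0.5) / 3 = 0.24 in/h.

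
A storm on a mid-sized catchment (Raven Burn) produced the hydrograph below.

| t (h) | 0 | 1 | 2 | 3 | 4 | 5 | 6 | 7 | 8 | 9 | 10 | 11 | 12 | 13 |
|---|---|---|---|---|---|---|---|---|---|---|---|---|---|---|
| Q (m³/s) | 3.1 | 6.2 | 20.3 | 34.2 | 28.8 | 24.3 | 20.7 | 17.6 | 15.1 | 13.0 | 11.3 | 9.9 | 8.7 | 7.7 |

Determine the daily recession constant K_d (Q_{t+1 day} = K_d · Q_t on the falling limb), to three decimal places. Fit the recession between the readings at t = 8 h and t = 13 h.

Between t = 8 h and t = 13 h the flow falls from 15.1 to 7.7 m³/s over 5×1 h = 5 h.
Per-interval ratio K = (7.7/15.1)^(1/5) = 0.8740; K_d = K^(24/1) = 0.039.

K_d ≈ 0.039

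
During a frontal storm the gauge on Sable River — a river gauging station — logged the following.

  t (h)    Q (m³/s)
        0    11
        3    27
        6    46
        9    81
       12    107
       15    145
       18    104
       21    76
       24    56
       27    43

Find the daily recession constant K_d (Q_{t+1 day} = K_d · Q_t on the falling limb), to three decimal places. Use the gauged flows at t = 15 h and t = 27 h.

K_d ≈ 0.088

Between t = 15 h and t = 27 h the flow falls from 145 to 43 m³/s over 4×3 h = 12 h.
Per-interval ratio K = (43/145)^(1/4) = 0.7379; K_d = K^(24/3) = 0.088.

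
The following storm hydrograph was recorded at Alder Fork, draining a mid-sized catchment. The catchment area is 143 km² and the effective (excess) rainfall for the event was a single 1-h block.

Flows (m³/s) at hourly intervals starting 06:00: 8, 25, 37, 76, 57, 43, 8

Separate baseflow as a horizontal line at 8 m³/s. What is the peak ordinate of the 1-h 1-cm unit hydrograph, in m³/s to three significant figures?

U_p ≈ 136 m³/s

Direct runoff: 0.0, 17.0, 29.0, 68.0, 49.0, 35.0, 0.0 m³/s; ΣQ_DR = 198.0 m³/s, peak = 68.0 m³/s.
Runoff depth d = ΣQ_DR·Δt / A = 198.0 × 3600 / (143 km²) = 4.985 mm.
The 1-cm UH is the DRH scaled by (10 mm)/d, so U_p = 68.0 × 10/4.985 = 136 m³/s.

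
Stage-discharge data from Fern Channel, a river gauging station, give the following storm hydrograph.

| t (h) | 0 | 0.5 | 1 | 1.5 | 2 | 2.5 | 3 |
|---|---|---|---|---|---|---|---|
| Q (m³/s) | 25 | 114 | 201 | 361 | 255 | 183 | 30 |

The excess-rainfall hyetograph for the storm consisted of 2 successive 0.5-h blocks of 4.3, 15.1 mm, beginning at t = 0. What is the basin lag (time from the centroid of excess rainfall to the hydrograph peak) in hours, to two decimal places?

t_L ≈ 0.86 h

Centroid of excess rainfall: t_c = Σ P_i·t̄_i / ΣP_i = 0.6392 h (block centres at 0.25, 0.75 h).
Hydrograph peak occurs at t = 1.5 h, so basin lag t_L = 1.5 − 0.6392 = 0.86 h.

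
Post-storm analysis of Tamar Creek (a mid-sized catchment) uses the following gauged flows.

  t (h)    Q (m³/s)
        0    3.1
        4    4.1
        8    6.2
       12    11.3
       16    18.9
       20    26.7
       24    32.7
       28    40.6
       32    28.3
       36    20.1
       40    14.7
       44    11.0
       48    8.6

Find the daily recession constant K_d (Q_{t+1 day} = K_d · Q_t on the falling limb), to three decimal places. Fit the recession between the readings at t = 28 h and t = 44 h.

K_d ≈ 0.141

Between t = 28 h and t = 44 h the flow falls from 40.6 to 11.0 m³/s over 4×4 h = 16 h.
Per-interval ratio K = (11.0/40.6)^(1/4) = 0.7215; K_d = K^(24/4) = 0.141.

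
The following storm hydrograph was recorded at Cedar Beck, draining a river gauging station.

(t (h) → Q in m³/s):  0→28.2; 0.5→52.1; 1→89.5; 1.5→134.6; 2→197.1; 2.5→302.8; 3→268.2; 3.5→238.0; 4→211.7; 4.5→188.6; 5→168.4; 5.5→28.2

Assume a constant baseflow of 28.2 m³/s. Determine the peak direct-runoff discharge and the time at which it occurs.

Subtracting baseflow gives direct-runoff ordinates: 0.0, 23.9, 61.3, 106.4, 168.9, 274.6, 240.0, 209.8, 183.5, 160.4, 140.2, 0.0 m³/s.
The maximum is 274.6 m³/s, occurring at the reading for t = 2.5 h.

Q_p = 274.6 m³/s at t = 2.5 h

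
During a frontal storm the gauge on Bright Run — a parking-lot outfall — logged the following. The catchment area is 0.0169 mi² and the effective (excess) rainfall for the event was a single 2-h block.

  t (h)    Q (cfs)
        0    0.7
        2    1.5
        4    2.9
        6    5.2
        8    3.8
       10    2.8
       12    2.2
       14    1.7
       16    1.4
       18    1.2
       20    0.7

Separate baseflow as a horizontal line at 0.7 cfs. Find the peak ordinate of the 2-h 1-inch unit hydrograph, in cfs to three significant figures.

U_p ≈ 1.50 cfs

Direct runoff: 0.0, 0.8, 2.2, 4.5, 3.1, 2.1, 1.5, 1.0, 0.7, 0.5, 0.0 cfs; ΣQ_DR = 16.40 cfs, peak = 4.5 cfs.
Runoff depth d = ΣQ_DR·Δt / A = 16.40 × 7200 / (0.0169 mi²) = 3.007 in.
The 1-inch UH is the DRH scaled by (1 in)/d, so U_p = 4.5 × 1/3.007 = 1.50 cfs.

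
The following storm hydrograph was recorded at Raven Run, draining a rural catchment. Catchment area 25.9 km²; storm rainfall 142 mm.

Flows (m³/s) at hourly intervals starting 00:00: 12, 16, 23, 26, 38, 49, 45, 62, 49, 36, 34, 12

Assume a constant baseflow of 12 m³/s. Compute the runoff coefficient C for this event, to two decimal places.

ΣQ_DR = 258.0 m³/s; V = ΣQ_DR·Δt = 9.288 × 10^5 m³.
Runoff depth d = V / A = 35.86 mm.
C = d / P = 35.86 / 142 = 0.25.

C ≈ 0.25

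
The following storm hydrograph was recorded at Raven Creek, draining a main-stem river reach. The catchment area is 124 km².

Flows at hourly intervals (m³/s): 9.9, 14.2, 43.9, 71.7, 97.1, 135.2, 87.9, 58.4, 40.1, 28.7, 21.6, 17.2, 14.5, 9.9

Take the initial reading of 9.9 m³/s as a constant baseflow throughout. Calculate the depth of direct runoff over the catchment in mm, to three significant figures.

d ≈ 14.9 mm

Direct runoff: 0.0, 4.3, 34.0, 61.8, 87.2, 125.3, 78.0, 48.5, 30.2, 18.8, 11.7, 7.3, 4.6, 0.0 m³/s; ΣQ_DR = 511.7 m³/s.
V = ΣQ_DR · Δt = 511.7 × 3600 s = 1.842 × 10^6 m³.
Over A = 124 km², depth = V / A = 14.9 mm.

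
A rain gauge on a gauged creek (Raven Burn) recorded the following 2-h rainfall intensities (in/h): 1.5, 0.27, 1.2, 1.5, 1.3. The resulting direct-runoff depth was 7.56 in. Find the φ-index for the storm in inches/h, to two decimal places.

φ ≈ 0.43 in/h

Only the 4 blocks with intensity above φ contribute runoff: 1.5, 1.2, 1.5, 1.3 in/h.
Σ(I−φ)·Δt = d  ⇒  (1.5+1.2+1.5+1.3 − 4φ)·2 = 7.56
φ = (5.500 − 7.56/2) / 4 = 0.43 in/h.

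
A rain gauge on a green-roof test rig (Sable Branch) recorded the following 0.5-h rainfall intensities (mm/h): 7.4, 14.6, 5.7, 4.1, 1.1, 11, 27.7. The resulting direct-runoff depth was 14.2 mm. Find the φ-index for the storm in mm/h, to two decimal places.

Only the 3 blocks with intensity above φ contribute runoff: 14.6, 11, 27.7 mm/h.
Σ(I−φ)·Δt = d  ⇒  (14.6+11+27.7 − 3φ)·0.5 = 14.2
φ = (53.30 − 14.2/0.5) / 3 = 8.30 mm/h.

φ ≈ 8.30 mm/h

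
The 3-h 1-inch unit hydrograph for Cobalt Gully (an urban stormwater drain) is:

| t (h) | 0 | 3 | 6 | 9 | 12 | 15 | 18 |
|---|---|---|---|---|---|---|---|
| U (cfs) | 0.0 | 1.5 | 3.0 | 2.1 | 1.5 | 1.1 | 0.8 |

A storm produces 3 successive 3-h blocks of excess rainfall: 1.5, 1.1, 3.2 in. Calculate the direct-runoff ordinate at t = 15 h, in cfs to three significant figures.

Q ≈ 10.0 cfs

By discrete convolution, Q_j = Σ (P_i / 1 in) · U_{j−i}.
At t = 15 h (j=5): Q = (1.5/1)·1.1 + (1.1/1)·1.5 + (3.2/1)·2.1 = 10.0 cfs.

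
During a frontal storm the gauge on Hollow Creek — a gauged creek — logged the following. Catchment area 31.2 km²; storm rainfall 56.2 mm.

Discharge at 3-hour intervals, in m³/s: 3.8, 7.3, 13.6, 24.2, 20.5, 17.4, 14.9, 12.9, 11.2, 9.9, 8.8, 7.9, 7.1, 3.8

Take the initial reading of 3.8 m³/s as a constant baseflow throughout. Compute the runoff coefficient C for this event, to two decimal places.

C ≈ 0.68

ΣQ_DR = 110.1 m³/s; V = ΣQ_DR·Δt = 1.189 × 10^6 m³.
Runoff depth d = V / A = 38.11 mm.
C = d / P = 38.11 / 56.2 = 0.68.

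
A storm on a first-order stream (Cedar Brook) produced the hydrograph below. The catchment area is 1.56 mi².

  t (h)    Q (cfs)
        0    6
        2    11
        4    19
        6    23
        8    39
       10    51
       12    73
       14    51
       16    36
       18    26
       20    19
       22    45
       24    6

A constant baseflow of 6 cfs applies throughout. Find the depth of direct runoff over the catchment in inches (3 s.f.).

Direct runoff: 0.0, 5.0, 13.0, 17.0, 33.0, 45.0, 67.0, 45.0, 30.0, 20.0, 13.0, 39.0, 0.0 cfs; ΣQ_DR = 327.0 cfs.
V = ΣQ_DR · Δt = 327.0 × 7200 s = 2.354 × 10^6 ft³.
Over A = 1.56 mi², depth = V / A = 0.650 in.

d ≈ 0.650 in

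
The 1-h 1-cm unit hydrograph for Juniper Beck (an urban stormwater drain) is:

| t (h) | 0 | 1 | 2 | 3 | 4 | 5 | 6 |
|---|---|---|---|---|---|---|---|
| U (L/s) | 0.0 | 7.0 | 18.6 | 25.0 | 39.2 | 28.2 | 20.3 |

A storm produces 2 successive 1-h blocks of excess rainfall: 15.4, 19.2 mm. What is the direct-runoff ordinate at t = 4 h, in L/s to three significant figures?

By discrete convolution, Q_j = Σ (P_i / 10 mm) · U_{j−i}.
At t = 4 h (j=4): Q = (15.4/10)·39.2 + (19.2/10)·25.0 = 108 L/s.

Q ≈ 108 L/s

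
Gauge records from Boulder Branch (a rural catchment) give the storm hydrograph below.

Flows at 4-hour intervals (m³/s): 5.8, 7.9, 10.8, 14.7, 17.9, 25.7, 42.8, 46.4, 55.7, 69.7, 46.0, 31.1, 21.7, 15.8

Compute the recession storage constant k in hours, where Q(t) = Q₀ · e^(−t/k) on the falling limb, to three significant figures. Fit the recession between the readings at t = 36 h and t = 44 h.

k ≈ 9.91 h

On the falling limb, Q drops from 69.7 to 31.1 m³/s between t = 36 h and t = 44 h (Δt = 8 h).
k = −Δt / ln(Q₂/Q₁) = −8 / ln(31.1/69.7) = 9.91 h.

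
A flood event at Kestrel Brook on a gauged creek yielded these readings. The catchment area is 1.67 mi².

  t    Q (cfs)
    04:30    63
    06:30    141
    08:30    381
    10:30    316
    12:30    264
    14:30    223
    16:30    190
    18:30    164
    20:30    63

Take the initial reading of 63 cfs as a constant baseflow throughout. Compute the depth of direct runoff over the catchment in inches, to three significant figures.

Direct runoff: 0.0, 78.0, 318.0, 253.0, 201.0, 160.0, 127.0, 101.0, 0.0 cfs; ΣQ_DR = 1238 cfs.
V = ΣQ_DR · Δt = 1238 × 7200 s = 8.914 × 10^6 ft³.
Over A = 1.67 mi², depth = V / A = 2.30 in.

d ≈ 2.30 in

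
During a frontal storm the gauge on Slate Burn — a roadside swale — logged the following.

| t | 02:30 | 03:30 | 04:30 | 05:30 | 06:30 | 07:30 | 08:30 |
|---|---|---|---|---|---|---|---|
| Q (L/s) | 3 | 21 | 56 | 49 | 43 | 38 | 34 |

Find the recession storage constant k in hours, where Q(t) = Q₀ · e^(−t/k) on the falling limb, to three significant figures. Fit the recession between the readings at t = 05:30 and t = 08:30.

k ≈ 8.21 h

On the falling limb, Q drops from 49 to 34 L/s between t = 05:30 and t = 08:30 (Δt = 3 h).
k = −Δt / ln(Q₂/Q₁) = −3 / ln(34/49) = 8.21 h.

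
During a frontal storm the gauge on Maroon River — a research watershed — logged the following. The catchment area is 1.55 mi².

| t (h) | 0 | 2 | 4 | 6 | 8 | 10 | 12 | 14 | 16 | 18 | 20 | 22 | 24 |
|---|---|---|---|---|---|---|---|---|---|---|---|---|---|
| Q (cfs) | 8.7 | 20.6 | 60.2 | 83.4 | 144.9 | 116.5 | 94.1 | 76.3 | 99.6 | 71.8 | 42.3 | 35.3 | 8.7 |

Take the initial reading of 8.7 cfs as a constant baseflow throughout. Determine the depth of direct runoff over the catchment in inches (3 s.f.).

d ≈ 1.50 in

Direct runoff: 0.0, 11.9, 51.5, 74.7, 136.2, 107.8, 85.4, 67.6, 90.9, 63.1, 33.6, 26.6, 0.0 cfs; ΣQ_DR = 749.3 cfs.
V = ΣQ_DR · Δt = 749.3 × 7200 s = 5.395 × 10^6 ft³.
Over A = 1.55 mi², depth = V / A = 1.50 in.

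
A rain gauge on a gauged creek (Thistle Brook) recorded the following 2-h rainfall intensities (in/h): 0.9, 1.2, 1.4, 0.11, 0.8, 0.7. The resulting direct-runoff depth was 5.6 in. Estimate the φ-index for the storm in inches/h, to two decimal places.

φ ≈ 0.44 in/h

Only the 5 blocks with intensity above φ contribute runoff: 0.9, 1.2, 1.4, 0.8, 0.7 in/h.
Σ(I−φ)·Δt = d  ⇒  (0.9+1.2+1.4+0.8+0.7 − 5φ)·2 = 5.6
φ = (5.000 − 5.6/2) / 5 = 0.44 in/h.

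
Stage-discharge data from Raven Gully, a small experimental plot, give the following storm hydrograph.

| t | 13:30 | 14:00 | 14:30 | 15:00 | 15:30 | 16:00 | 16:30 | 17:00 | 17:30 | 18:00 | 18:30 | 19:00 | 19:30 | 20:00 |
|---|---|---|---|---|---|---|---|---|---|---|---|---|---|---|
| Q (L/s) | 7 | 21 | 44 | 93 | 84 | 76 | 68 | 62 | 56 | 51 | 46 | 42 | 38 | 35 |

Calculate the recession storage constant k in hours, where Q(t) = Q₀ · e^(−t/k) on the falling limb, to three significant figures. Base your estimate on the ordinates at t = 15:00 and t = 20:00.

On the falling limb, Q drops from 93 to 35 L/s between t = 15:00 and t = 20:00 (Δt = 5 h).
k = −Δt / ln(Q₂/Q₁) = −5 / ln(35/93) = 5.12 h.

k ≈ 5.12 h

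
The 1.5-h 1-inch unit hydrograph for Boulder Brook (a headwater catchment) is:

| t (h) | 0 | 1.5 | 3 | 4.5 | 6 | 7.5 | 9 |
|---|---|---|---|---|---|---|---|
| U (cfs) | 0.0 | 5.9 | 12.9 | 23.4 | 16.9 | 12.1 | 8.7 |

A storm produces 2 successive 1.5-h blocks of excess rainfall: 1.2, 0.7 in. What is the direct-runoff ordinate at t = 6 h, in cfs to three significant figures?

By discrete convolution, Q_j = Σ (P_i / 1 in) · U_{j−i}.
At t = 6 h (j=4): Q = (1.2/1)·16.9 + (0.7/1)·23.4 = 36.7 cfs.

Q ≈ 36.7 cfs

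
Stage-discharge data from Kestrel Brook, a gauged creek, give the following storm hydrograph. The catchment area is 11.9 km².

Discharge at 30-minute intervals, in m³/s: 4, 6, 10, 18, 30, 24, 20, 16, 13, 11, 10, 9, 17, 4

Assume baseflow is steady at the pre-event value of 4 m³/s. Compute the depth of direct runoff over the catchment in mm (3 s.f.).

Direct runoff: 0.0, 2.0, 6.0, 14.0, 26.0, 20.0, 16.0, 12.0, 9.0, 7.0, 6.0, 5.0, 13.0, 0.0 m³/s; ΣQ_DR = 136.0 m³/s.
V = ΣQ_DR · Δt = 136.0 × 1800 s = 2.448 × 10^5 m³.
Over A = 11.9 km², depth = V / A = 20.6 mm.

d ≈ 20.6 mm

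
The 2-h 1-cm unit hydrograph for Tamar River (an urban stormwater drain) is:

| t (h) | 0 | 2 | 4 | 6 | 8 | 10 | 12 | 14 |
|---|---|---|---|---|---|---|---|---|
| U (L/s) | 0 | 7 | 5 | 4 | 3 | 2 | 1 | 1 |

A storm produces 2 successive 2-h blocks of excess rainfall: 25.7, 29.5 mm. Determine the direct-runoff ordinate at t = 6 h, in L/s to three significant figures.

Q ≈ 25.0 L/s

By discrete convolution, Q_j = Σ (P_i / 10 mm) · U_{j−i}.
At t = 6 h (j=3): Q = (25.7/10)·4 + (29.5/10)·5 = 25.0 L/s.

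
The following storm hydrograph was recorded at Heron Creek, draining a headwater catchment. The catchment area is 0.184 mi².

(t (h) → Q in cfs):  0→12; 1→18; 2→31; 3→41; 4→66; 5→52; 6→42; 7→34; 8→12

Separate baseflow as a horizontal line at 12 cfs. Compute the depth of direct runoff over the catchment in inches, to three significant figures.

Direct runoff: 0.0, 6.0, 19.0, 29.0, 54.0, 40.0, 30.0, 22.0, 0.0 cfs; ΣQ_DR = 200.0 cfs.
V = ΣQ_DR · Δt = 200.0 × 3600 s = 7.200 × 10^5 ft³.
Over A = 0.184 mi², depth = V / A = 1.68 in.

d ≈ 1.68 in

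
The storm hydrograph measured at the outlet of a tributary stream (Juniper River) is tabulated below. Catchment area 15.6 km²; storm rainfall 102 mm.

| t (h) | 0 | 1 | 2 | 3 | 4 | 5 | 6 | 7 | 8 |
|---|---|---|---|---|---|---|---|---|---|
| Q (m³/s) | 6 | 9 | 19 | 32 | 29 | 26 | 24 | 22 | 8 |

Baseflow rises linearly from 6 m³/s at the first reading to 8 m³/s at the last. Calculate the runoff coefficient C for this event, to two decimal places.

ΣQ_DR = 112.0 m³/s; V = ΣQ_DR·Δt = 4.032 × 10^5 m³.
Runoff depth d = V / A = 25.85 mm.
C = d / P = 25.85 / 102 = 0.25.

C ≈ 0.25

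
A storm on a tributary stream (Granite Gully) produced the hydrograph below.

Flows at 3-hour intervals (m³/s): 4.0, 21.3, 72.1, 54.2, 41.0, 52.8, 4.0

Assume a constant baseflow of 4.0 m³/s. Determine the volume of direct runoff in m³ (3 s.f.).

V ≈ 2.39 × 10^6 m³

Direct-runoff ordinates (Q − Q_b): 0.0, 17.3, 68.1, 50.2, 37.0, 48.8, 0.0 m³/s.
ΣQ_DR = 221.4 m³/s.
With Δt = 3 h = 10800 s, V = ΣQ_DR · Δt = 221.4 × 10800 = 2.39 × 10^6 m³.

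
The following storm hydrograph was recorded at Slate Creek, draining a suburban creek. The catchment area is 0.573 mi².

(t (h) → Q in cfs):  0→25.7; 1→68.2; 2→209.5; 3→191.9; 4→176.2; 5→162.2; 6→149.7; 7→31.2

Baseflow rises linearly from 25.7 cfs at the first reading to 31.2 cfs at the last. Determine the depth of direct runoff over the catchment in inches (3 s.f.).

d ≈ 2.13 in

Direct runoff: 0.00, 41.71, 182.23, 163.84, 147.36, 132.57, 119.29, 0.00 cfs; ΣQ_DR = 787.0 cfs.
V = ΣQ_DR · Δt = 787.0 × 3600 s = 2.833 × 10^6 ft³.
Over A = 0.573 mi², depth = V / A = 2.13 in.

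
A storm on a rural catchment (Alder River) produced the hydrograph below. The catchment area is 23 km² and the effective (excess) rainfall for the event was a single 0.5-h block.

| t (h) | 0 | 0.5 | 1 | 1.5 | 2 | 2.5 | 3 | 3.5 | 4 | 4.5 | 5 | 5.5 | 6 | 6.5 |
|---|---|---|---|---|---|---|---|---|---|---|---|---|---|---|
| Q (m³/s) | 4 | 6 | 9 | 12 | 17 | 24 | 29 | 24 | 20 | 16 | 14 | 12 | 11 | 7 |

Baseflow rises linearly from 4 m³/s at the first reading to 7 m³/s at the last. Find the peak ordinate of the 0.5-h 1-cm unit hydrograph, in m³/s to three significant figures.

U_p ≈ 23.6 m³/s

Direct runoff: 0.00, 1.77, 4.54, 7.31, 12.08, 18.85, 23.62, 18.38, 14.15, 9.92, 7.69, 5.46, 4.23, 0.00 m³/s; ΣQ_DR = 128.0 m³/s, peak = 23.62 m³/s.
Runoff depth d = ΣQ_DR·Δt / A = 128.0 × 1800 / (23 km²) = 10.02 mm.
The 1-cm UH is the DRH scaled by (10 mm)/d, so U_p = 23.62 × 10/10.02 = 23.6 m³/s.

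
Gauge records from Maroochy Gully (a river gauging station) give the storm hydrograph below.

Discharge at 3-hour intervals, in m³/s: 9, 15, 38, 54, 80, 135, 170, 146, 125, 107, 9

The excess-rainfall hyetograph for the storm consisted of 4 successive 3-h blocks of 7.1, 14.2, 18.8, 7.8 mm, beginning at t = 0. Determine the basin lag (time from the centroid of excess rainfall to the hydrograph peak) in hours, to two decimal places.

t_L ≈ 11.79 h

Centroid of excess rainfall: t_c = Σ P_i·t̄_i / ΣP_i = 6.2098 h (block centres at 1.5, 4.5, 7.5, 10.5 h).
Hydrograph peak occurs at t = 18 h, so basin lag t_L = 18 − 6.2098 = 11.79 h.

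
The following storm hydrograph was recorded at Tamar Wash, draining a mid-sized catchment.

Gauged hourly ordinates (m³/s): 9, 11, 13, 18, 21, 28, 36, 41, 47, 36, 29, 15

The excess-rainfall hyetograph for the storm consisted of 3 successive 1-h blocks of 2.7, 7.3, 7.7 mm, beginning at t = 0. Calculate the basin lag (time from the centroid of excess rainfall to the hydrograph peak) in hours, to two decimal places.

Centroid of excess rainfall: t_c = Σ P_i·t̄_i / ΣP_i = 1.7825 h (block centres at 0.5, 1.5, 2.5 h).
Hydrograph peak occurs at t = 8 h, so basin lag t_L = 8 − 1.7825 = 6.22 h.

t_L ≈ 6.22 h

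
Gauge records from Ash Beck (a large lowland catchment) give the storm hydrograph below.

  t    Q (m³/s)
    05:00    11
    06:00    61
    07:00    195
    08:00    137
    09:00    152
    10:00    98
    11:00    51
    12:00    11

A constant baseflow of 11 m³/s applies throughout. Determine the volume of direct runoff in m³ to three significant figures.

V ≈ 2.26 × 10^6 m³

Direct-runoff ordinates (Q − Q_b): 0.0, 50.0, 184.0, 126.0, 141.0, 87.0, 40.0, 0.0 m³/s.
ΣQ_DR = 628.0 m³/s.
With Δt = 1 h = 3600 s, V = ΣQ_DR · Δt = 628.0 × 3600 = 2.26 × 10^6 m³.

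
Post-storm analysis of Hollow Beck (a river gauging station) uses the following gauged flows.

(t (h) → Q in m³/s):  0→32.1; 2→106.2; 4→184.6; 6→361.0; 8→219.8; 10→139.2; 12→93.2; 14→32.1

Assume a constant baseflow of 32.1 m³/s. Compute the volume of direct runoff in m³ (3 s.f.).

Direct-runoff ordinates (Q − Q_b): 0.0, 74.1, 152.5, 328.9, 187.7, 107.1, 61.1, 0.0 m³/s.
ΣQ_DR = 911.4 m³/s.
With Δt = 2 h = 7200 s, V = ΣQ_DR · Δt = 911.4 × 7200 = 6.56 × 10^6 m³.

V ≈ 6.56 × 10^6 m³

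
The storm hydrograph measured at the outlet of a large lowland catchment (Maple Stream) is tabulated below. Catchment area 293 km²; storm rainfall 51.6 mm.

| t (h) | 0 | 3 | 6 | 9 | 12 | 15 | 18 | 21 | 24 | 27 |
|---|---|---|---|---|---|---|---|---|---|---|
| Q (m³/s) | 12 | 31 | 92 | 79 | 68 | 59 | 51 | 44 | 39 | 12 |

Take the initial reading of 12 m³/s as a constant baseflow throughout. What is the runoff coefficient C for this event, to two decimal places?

C ≈ 0.26

ΣQ_DR = 367.0 m³/s; V = ΣQ_DR·Δt = 3.964 × 10^6 m³.
Runoff depth d = V / A = 13.53 mm.
C = d / P = 13.53 / 51.6 = 0.26.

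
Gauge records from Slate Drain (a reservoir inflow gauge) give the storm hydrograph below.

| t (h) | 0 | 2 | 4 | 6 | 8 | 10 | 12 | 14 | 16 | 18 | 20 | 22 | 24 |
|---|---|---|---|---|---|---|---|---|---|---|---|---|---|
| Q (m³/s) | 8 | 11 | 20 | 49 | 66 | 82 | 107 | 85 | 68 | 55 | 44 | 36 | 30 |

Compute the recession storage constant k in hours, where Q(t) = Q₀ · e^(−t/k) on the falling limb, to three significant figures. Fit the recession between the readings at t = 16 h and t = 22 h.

k ≈ 9.43 h

On the falling limb, Q drops from 68 to 36 m³/s between t = 16 h and t = 22 h (Δt = 6 h).
k = −Δt / ln(Q₂/Q₁) = −6 / ln(36/68) = 9.43 h.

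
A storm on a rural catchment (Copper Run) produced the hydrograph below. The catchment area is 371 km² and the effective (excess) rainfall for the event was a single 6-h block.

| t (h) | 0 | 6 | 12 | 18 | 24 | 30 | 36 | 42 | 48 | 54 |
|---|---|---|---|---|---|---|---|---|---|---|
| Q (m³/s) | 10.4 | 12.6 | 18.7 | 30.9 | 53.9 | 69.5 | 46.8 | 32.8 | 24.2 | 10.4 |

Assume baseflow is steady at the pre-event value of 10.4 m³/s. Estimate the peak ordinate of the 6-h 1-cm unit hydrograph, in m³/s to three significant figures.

Direct runoff: 0.0, 2.2, 8.3, 20.5, 43.5, 59.1, 36.4, 22.4, 13.8, 0.0 m³/s; ΣQ_DR = 206.2 m³/s, peak = 59.1 m³/s.
Runoff depth d = ΣQ_DR·Δt / A = 206.2 × 21600 / (371 km²) = 12.01 mm.
The 1-cm UH is the DRH scaled by (10 mm)/d, so U_p = 59.1 × 10/12.01 = 49.2 m³/s.

U_p ≈ 49.2 m³/s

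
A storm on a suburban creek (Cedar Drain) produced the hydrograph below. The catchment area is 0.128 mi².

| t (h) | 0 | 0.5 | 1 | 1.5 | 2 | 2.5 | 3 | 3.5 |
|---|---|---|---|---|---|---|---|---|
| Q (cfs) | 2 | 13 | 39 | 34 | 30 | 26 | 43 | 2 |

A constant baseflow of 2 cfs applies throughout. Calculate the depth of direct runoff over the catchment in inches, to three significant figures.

d ≈ 1.05 in

Direct runoff: 0.0, 11.0, 37.0, 32.0, 28.0, 24.0, 41.0, 0.0 cfs; ΣQ_DR = 173.0 cfs.
V = ΣQ_DR · Δt = 173.0 × 1800 s = 3.114 × 10^5 ft³.
Over A = 0.128 mi², depth = V / A = 1.05 in.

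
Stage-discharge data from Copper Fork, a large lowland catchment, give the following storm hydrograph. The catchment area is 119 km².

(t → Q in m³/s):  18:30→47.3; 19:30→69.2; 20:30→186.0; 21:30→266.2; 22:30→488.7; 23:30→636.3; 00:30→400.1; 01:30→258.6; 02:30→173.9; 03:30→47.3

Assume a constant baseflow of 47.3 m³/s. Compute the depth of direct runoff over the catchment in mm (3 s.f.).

Direct runoff: 0.0, 21.9, 138.7, 218.9, 441.4, 589.0, 352.8, 211.3, 126.6, 0.0 m³/s; ΣQ_DR = 2101 m³/s.
V = ΣQ_DR · Δt = 2101 × 3600 s = 7.562 × 10^6 m³.
Over A = 119 km², depth = V / A = 63.5 mm.

d ≈ 63.5 mm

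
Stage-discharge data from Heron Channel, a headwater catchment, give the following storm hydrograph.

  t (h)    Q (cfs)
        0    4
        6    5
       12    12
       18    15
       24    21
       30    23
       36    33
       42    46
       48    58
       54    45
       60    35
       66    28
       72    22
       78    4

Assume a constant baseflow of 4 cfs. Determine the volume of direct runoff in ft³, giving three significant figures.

V ≈ 6.37 × 10^6 ft³

Direct-runoff ordinates (Q − Q_b): 0.0, 1.0, 8.0, 11.0, 17.0, 19.0, 29.0, 42.0, 54.0, 41.0, 31.0, 24.0, 18.0, 0.0 cfs.
ΣQ_DR = 295.0 cfs.
With Δt = 6 h = 21600 s, V = ΣQ_DR · Δt = 295.0 × 21600 = 6.37 × 10^6 ft³.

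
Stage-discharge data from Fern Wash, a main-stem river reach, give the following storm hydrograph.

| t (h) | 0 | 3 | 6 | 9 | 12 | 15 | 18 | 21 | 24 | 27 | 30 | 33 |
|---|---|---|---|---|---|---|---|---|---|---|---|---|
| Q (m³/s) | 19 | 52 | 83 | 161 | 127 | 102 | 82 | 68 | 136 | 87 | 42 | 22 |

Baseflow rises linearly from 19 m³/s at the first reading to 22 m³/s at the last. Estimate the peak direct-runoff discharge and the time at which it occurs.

Subtracting baseflow gives direct-runoff ordinates: 0.00, 32.73, 63.45, 141.18, 106.91, 81.64, 61.36, 47.09, 114.82, 65.55, 20.27, 0.00 m³/s.
The maximum is 141.18 m³/s, occurring at the reading for t = 9 h.

Q_p = 141.18 m³/s at t = 9 h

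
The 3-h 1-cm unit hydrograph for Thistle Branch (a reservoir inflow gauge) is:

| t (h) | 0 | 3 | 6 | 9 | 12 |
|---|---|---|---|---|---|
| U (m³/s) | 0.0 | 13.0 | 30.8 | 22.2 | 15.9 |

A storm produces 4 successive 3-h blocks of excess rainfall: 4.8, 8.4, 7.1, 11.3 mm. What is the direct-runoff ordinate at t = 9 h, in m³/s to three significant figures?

Q ≈ 45.8 m³/s

By discrete convolution, Q_j = Σ (P_i / 10 mm) · U_{j−i}.
At t = 9 h (j=3): Q = (4.8/10)·22.2 + (8.4/10)·30.8 + (7.1/10)·13.0 + (11.3/10)·0.0 = 45.8 m³/s.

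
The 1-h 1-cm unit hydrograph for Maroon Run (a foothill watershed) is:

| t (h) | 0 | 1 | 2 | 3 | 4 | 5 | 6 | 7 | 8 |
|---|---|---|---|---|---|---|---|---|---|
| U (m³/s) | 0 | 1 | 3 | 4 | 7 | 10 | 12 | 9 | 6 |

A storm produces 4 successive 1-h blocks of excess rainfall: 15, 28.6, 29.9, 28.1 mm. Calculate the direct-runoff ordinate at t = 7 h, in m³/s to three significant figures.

Q ≈ 97.4 m³/s

By discrete convolution, Q_j = Σ (P_i / 10 mm) · U_{j−i}.
At t = 7 h (j=7): Q = (15/10)·9 + (28.6/10)·12 + (29.9/10)·10 + (28.1/10)·7 = 97.4 m³/s.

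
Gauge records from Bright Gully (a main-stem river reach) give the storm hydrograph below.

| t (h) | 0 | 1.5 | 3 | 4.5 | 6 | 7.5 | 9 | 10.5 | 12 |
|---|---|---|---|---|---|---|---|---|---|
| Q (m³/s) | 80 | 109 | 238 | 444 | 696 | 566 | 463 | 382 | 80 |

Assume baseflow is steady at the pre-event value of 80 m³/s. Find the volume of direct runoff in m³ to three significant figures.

V ≈ 1.26 × 10^7 m³

Direct-runoff ordinates (Q − Q_b): 0.0, 29.0, 158.0, 364.0, 616.0, 486.0, 383.0, 302.0, 0.0 m³/s.
ΣQ_DR = 2338 m³/s.
With Δt = 1.5 h = 5400 s, V = ΣQ_DR · Δt = 2338 × 5400 = 1.26 × 10^7 m³.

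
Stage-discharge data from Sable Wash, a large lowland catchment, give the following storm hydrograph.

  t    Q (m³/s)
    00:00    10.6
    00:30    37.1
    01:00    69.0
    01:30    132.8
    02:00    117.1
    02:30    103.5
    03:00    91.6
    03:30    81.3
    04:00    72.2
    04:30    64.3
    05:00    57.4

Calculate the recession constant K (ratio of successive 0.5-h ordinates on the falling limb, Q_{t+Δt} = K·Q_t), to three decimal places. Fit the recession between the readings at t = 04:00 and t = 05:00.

K ≈ 0.892

Using the recession-limb readings at t = 04:00 and t = 05:00: Q falls from 72.2 to 57.4 m³/s over 2 intervals.
K = (Q₂/Q₁)^(1/2) = (57.4/72.2)^(1/2) = 0.892.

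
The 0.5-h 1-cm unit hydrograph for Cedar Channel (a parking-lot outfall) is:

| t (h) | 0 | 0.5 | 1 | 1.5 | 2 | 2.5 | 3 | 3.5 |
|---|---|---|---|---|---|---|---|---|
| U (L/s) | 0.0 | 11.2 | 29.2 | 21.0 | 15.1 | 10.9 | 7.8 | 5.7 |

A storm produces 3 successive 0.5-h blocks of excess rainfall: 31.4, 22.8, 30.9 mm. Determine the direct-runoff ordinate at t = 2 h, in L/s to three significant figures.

Q ≈ 186 L/s

By discrete convolution, Q_j = Σ (P_i / 10 mm) · U_{j−i}.
At t = 2 h (j=4): Q = (31.4/10)·15.1 + (22.8/10)·21.0 + (30.9/10)·29.2 = 186 L/s.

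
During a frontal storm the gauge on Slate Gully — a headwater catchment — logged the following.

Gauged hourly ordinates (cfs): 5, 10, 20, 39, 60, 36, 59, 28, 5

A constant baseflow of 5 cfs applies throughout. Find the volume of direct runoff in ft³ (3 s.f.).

V ≈ 7.81 × 10^5 ft³

Direct-runoff ordinates (Q − Q_b): 0.0, 5.0, 15.0, 34.0, 55.0, 31.0, 54.0, 23.0, 0.0 cfs.
ΣQ_DR = 217.0 cfs.
With Δt = 1 h = 3600 s, V = ΣQ_DR · Δt = 217.0 × 3600 = 7.81 × 10^5 ft³.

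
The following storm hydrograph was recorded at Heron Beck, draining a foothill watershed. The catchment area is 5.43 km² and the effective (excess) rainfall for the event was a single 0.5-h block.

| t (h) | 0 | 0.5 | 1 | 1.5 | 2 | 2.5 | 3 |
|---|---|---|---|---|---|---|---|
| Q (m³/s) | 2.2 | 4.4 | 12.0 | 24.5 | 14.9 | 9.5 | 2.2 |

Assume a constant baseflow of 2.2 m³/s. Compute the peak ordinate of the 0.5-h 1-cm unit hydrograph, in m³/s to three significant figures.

Direct runoff: 0.0, 2.2, 9.8, 22.3, 12.7, 7.3, 0.0 m³/s; ΣQ_DR = 54.30 m³/s, peak = 22.3 m³/s.
Runoff depth d = ΣQ_DR·Δt / A = 54.30 × 1800 / (5.43 km²) = 18.00 mm.
The 1-cm UH is the DRH scaled by (10 mm)/d, so U_p = 22.3 × 10/18.00 = 12.4 m³/s.

U_p ≈ 12.4 m³/s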